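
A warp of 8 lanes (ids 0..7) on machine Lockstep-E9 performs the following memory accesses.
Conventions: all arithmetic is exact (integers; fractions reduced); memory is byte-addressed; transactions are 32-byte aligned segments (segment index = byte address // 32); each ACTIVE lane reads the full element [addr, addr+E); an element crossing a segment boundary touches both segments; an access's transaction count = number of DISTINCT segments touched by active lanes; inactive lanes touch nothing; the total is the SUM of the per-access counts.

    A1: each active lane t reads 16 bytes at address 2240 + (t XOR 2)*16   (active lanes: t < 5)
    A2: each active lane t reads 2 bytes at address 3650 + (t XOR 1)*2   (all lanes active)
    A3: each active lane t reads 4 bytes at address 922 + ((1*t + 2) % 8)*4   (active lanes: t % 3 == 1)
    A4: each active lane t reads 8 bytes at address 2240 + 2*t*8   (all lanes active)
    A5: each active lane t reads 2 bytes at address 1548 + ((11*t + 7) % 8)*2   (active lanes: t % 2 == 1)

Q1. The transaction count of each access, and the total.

A1: 3 transactions
A2: 1 transaction
A3: 2 transactions
A4: 4 transactions
A5: 1 transaction

Answer: 3,1,2,4,1; total 11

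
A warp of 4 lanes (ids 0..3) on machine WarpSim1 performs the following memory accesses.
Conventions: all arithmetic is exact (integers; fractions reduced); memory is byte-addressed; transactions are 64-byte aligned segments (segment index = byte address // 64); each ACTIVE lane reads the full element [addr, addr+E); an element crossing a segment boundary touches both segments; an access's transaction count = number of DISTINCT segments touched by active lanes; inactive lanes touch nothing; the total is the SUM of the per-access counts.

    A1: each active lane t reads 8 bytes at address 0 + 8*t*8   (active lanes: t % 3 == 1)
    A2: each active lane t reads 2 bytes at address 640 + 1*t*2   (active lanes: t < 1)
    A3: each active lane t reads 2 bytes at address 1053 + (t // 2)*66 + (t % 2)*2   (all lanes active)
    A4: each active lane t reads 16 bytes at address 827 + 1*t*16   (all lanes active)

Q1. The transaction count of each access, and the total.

A1: 1 transaction
A2: 1 transaction
A3: 2 transactions
A4: 2 transactions

Answer: 1,1,2,2; total 6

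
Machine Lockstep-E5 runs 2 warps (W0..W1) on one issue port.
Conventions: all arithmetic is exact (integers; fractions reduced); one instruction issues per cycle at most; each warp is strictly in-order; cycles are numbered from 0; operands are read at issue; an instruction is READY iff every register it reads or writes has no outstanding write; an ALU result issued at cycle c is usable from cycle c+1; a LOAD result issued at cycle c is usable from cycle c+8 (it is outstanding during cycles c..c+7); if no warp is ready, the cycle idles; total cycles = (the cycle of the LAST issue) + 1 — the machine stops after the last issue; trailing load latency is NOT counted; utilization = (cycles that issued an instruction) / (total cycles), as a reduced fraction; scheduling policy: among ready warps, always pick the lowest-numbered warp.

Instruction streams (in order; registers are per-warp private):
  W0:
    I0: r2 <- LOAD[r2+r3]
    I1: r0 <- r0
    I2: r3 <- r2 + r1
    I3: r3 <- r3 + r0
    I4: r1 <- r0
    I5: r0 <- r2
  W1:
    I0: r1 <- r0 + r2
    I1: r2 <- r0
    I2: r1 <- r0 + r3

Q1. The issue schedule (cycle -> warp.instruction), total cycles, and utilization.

cycle 0: W0.I0
cycle 1: W0.I1
cycle 2: W1.I0
cycle 3: W1.I1
cycle 4: W1.I2
cycle 5: idle
cycle 6: idle
cycle 7: idle
cycle 8: W0.I2
cycle 9: W0.I3
cycle 10: W0.I4
cycle 11: W0.I5

Answer: 12 cycles, utilization 3/4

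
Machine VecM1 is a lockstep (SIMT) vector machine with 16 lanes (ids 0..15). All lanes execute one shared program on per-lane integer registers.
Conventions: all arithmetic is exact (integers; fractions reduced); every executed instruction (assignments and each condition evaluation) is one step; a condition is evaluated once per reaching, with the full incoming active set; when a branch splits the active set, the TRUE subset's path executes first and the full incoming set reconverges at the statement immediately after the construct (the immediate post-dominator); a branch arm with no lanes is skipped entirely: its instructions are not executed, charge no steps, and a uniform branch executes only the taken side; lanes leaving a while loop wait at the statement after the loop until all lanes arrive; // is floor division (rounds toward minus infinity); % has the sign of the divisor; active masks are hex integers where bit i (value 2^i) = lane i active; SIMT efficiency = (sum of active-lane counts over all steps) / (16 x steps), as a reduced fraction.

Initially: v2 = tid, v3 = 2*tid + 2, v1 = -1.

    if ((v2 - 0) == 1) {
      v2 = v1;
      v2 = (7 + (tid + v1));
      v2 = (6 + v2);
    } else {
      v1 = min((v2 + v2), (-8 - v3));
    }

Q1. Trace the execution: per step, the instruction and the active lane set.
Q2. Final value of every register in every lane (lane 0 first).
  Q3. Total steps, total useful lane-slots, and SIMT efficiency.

step 0: eval ((v2 - 0) == 1)         0xffff
step 1: v2 <- v1                     0x0002
step 2: v2 <- (7 + (tid + v1))       0x0002
step 3: v2 <- (6 + v2)               0x0002
step 4: v1 <- min((v2 + v2), (-8 - v3)) 0xfffd

Answer: 5 steps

v2: 0,13,2,3,4,5,6,7,8,9,10,11,12,13,14,15
v3: 2,4,6,8,10,12,14,16,18,20,22,24,26,28,30,32
v1: -10,-1,-14,-16,-18,-20,-22,-24,-26,-28,-30,-32,-34,-36,-38,-40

steps = 5; useful = 34; efficiency = 34/80 = 17/40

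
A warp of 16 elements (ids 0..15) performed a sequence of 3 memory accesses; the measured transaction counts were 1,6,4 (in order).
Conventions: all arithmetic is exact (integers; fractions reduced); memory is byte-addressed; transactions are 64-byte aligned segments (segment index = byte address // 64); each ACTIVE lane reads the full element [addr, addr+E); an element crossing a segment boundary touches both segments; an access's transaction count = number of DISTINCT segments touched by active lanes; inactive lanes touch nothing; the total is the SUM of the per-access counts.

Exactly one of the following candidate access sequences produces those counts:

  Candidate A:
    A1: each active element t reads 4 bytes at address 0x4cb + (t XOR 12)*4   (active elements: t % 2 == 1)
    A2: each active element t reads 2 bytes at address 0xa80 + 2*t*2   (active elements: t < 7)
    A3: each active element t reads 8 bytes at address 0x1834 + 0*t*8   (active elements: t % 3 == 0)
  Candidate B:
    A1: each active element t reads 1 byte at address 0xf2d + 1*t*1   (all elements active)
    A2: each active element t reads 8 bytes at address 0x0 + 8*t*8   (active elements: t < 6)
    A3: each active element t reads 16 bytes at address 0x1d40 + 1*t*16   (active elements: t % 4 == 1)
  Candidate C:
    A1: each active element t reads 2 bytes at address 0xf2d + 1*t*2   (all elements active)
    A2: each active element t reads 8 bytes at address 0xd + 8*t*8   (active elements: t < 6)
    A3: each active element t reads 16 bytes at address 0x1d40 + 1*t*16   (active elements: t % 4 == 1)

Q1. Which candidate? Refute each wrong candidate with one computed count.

A: A1 gives 2 transactions, not 1
C: A1 gives 2 transactions, not 1
B: all counts match (1,6,4)

Answer: B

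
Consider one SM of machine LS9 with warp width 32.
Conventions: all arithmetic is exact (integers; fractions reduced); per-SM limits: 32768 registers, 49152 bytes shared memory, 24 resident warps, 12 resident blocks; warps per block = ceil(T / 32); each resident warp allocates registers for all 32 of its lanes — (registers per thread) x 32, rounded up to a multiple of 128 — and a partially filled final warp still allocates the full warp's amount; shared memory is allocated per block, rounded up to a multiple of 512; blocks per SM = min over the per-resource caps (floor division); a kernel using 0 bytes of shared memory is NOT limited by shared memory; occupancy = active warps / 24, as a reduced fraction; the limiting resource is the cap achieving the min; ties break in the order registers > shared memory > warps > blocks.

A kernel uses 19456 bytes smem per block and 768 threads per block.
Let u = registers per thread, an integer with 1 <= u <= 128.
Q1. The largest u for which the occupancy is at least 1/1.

Answer: u = 40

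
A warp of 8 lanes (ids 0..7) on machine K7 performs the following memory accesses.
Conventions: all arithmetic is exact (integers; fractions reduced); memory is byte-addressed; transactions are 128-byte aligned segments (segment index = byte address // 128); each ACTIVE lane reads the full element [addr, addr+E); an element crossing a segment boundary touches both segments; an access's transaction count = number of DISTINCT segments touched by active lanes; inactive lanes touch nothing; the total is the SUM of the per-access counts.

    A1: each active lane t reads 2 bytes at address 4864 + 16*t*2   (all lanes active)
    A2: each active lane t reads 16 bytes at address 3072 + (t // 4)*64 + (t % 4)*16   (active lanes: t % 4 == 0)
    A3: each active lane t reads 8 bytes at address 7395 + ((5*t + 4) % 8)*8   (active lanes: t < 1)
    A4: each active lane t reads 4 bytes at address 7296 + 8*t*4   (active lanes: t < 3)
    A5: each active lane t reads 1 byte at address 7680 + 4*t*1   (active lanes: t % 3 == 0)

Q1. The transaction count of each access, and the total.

A1: 2 transactions
A2: 1 transaction
A3: 1 transaction
A4: 1 transaction
A5: 1 transaction

Answer: 2,1,1,1,1; total 6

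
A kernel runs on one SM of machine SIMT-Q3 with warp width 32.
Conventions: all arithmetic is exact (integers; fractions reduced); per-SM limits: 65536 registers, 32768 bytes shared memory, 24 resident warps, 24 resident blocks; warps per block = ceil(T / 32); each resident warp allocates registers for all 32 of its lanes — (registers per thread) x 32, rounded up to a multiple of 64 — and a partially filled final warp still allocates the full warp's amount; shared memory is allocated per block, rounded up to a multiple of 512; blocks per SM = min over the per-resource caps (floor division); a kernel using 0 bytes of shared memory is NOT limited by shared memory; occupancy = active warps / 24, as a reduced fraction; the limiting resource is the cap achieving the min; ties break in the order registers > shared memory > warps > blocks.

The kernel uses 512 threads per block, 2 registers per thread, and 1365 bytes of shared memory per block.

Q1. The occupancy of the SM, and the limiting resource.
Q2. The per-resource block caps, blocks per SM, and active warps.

Answer: occupancy 2/3, limited by warps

registers: 64 blocks
shared memory: 21 blocks
warps: 1 block
blocks: 24 blocks

Answer: 1 block, 16 active warps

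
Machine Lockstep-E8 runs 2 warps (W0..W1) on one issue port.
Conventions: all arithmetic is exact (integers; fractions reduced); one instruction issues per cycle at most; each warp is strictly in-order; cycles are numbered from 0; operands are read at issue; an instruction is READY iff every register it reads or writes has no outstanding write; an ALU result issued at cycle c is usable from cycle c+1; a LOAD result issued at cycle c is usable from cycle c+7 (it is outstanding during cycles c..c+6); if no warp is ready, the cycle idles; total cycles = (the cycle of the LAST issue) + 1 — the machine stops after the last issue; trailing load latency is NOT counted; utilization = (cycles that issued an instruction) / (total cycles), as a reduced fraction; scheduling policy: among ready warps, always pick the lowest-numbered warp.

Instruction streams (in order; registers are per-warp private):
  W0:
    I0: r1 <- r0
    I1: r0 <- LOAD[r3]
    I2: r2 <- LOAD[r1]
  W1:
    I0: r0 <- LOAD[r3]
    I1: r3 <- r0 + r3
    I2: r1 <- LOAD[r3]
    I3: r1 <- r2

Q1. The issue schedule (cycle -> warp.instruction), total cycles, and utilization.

cycle 0: W0.I0
cycle 1: W0.I1
cycle 2: W0.I2
cycle 3: W1.I0
cycle 4: idle
cycle 5: idle
cycle 6: idle
cycle 7: idle
cycle 8: idle
cycle 9: idle
cycle 10: W1.I1
cycle 11: W1.I2
cycle 12: idle
cycle 13: idle
cycle 14: idle
cycle 15: idle
cycle 16: idle
cycle 17: idle
cycle 18: W1.I3

Answer: 19 cycles, utilization 7/19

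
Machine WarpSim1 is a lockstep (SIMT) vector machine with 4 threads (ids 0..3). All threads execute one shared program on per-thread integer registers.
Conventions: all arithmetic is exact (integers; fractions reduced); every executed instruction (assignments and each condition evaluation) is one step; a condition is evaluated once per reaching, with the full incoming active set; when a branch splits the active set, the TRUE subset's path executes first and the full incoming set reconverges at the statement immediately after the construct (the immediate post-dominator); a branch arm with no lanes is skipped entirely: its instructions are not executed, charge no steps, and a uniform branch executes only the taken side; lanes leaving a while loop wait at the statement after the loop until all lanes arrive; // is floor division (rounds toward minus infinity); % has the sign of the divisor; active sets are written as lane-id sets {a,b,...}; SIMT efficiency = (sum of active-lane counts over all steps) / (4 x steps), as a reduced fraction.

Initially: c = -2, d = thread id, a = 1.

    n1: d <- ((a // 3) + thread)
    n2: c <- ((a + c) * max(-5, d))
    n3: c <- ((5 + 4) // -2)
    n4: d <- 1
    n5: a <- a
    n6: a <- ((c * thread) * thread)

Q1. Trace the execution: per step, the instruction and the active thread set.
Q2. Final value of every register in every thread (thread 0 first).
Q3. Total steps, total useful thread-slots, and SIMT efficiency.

step 0: d <- ((a // 3) + thread)     {0,1,2,3}
step 1: c <- ((a + c) * max(-5, d))  {0,1,2,3}
step 2: c <- ((5 + 4) // -2)         {0,1,2,3}
step 3: d <- 1                       {0,1,2,3}
step 4: a <- a                       {0,1,2,3}
step 5: a <- ((c * thread) * thread) {0,1,2,3}

Answer: 6 steps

c: -5,-5,-5,-5
d: 1,1,1,1
a: 0,-5,-20,-45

steps = 6; useful = 24; efficiency = 24/24 = 1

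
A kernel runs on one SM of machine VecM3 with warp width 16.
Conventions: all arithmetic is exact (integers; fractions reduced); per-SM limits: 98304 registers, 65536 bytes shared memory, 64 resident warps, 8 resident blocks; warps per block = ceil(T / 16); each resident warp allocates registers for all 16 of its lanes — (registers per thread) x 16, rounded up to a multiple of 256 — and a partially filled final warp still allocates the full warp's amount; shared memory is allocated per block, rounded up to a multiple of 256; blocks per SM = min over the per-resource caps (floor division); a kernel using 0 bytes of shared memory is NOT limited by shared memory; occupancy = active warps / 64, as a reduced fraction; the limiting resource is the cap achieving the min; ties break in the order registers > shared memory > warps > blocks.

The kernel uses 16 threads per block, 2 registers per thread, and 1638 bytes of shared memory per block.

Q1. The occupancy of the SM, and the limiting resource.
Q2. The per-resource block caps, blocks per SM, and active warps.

Answer: occupancy 1/8, limited by blocks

registers: 384 blocks
shared memory: 36 blocks
warps: 64 blocks
blocks: 8 blocks

Answer: 8 blocks, 8 active warps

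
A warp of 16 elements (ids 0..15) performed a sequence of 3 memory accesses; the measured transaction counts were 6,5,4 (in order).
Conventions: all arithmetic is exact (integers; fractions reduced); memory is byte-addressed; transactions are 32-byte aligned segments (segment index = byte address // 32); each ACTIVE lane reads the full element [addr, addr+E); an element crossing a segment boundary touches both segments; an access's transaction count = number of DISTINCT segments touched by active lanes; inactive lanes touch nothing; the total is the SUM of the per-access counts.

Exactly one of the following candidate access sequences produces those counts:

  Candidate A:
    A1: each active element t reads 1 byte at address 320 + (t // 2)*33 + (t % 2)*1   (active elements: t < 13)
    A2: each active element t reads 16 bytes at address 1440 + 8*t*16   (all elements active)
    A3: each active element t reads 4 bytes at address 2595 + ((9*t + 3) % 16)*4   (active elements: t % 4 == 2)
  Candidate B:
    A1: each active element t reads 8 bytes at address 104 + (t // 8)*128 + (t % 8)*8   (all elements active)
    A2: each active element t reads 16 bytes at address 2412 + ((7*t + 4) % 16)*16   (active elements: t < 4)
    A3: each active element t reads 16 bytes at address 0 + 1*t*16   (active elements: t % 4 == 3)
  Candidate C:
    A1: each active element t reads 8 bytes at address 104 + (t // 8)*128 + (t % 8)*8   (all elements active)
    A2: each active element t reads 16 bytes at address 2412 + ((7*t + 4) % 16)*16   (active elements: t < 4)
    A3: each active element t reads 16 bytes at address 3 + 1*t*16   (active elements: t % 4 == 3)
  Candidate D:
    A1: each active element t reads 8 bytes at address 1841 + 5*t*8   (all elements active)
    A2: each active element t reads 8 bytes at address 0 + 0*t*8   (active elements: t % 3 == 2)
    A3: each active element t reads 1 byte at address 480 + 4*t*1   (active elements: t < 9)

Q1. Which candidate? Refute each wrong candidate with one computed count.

A: A1 gives 7 transactions, not 6
C: A3 gives 8 transactions, not 4
D: A1 gives 20 transactions, not 6
B: all counts match (6,5,4)

Answer: B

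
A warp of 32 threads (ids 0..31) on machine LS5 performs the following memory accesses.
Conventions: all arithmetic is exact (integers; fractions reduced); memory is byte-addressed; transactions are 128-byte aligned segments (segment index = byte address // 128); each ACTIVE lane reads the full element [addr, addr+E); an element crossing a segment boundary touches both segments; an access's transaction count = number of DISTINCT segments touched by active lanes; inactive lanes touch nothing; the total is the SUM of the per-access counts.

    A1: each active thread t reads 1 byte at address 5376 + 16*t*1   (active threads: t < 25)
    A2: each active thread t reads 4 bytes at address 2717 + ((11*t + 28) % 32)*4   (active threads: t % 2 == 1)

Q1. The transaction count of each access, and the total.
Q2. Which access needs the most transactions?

A1: 4 transactions
A2: 2 transactions

Answer: 4,2; total 6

Answer: A1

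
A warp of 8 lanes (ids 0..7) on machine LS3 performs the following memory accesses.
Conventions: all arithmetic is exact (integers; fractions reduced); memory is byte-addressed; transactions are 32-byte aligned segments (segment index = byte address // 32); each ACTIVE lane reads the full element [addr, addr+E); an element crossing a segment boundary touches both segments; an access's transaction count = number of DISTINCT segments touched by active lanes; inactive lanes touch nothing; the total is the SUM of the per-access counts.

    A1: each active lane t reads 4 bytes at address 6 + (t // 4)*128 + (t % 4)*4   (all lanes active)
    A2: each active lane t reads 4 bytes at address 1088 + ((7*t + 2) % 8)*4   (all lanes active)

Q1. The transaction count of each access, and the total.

A1: 2 transactions
A2: 1 transaction

Answer: 2,1; total 3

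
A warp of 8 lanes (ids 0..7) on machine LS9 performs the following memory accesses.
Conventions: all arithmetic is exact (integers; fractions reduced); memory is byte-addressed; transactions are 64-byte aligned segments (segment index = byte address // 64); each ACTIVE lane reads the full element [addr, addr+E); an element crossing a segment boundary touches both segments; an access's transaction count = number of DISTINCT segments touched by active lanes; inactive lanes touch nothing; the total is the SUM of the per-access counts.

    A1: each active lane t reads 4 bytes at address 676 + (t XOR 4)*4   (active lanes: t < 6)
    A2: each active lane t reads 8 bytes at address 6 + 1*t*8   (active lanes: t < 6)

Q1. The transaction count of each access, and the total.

A1: 2 transactions
A2: 1 transaction

Answer: 2,1; total 3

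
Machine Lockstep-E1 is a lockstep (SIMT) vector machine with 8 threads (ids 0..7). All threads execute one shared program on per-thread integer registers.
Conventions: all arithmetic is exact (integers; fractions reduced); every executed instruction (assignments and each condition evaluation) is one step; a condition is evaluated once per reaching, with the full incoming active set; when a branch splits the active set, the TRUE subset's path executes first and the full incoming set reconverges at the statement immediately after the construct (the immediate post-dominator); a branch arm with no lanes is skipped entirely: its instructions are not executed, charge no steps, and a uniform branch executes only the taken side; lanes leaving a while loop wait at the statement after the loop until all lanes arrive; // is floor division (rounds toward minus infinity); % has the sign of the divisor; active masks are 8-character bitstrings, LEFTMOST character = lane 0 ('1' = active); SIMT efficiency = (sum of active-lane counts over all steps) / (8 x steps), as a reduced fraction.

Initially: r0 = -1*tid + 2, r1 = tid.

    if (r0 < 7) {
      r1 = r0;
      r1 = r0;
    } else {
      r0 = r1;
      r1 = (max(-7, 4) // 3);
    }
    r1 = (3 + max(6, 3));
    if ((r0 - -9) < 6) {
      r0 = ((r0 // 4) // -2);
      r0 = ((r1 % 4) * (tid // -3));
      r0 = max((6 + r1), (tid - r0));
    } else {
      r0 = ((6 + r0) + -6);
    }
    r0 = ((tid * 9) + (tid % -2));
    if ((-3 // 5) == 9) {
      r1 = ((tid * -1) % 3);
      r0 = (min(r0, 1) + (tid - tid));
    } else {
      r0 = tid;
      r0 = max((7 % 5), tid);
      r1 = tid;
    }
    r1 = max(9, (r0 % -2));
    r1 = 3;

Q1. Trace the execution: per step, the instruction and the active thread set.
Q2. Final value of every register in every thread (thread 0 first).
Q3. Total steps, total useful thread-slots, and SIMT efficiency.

step 0: eval (r0 < 7)                11111111
step 1: r1 <- r0                     11111111
step 2: r1 <- r0                     11111111
step 3: r1 <- (3 + max(6, 3))        11111111
step 4: eval ((r0 - -9) < 6)         11111111
step 5: r0 <- ((r0 // 4) // -2)      00000011
step 6: r0 <- ((r1 % 4) * (tid // -3)) 00000011
step 7: r0 <- max((6 + r1), (tid - r0)) 00000011
step 8: r0 <- ((6 + r0) + -6)        11111100
step 9: r0 <- ((tid * 9) + (tid % -2)) 11111111
step 10: eval ((-3 // 5) == 9)        11111111
step 11: r0 <- tid                    11111111
step 12: r0 <- max((7 % 5), tid)      11111111
step 13: r1 <- tid                    11111111
step 14: r1 <- max(9, (r0 % -2))      11111111
step 15: r1 <- 3                      11111111

Answer: 16 steps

r0: 2,2,2,3,4,5,6,7
r1: 3,3,3,3,3,3,3,3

steps = 16; useful = 108; efficiency = 108/128 = 27/32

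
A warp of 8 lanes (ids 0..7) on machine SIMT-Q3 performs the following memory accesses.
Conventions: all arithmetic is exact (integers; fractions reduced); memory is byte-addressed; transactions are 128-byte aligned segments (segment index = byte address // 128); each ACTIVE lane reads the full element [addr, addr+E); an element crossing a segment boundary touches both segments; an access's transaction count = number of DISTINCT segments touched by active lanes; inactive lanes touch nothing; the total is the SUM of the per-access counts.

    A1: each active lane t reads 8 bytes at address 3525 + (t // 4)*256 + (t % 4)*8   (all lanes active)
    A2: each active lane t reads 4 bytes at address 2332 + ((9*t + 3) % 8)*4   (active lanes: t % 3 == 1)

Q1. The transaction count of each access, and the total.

A1: 2 transactions
A2: 1 transaction

Answer: 2,1; total 3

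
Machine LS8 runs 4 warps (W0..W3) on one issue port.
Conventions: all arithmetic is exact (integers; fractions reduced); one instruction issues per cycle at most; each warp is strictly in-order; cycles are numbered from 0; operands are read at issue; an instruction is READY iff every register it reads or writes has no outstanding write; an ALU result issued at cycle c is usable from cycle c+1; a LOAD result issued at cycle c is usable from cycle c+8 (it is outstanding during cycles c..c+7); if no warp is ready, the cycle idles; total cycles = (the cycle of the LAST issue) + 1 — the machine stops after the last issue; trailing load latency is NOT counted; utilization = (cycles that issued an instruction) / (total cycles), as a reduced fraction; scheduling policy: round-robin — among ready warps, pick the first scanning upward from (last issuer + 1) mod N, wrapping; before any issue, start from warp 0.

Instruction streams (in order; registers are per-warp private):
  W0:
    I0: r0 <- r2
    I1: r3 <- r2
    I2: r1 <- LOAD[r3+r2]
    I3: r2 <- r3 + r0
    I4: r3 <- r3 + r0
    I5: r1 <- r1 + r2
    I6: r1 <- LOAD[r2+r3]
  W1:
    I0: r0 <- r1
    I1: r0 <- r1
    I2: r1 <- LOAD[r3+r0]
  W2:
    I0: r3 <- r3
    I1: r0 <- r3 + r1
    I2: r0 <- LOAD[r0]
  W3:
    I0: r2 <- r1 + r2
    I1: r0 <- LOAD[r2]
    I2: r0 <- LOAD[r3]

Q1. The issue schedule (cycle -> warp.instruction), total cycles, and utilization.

cycle 0: W0.I0
cycle 1: W1.I0
cycle 2: W2.I0
cycle 3: W3.I0
cycle 4: W0.I1
cycle 5: W1.I1
cycle 6: W2.I1
cycle 7: W3.I1
cycle 8: W0.I2
cycle 9: W1.I2
cycle 10: W2.I2
cycle 11: W0.I3
cycle 12: W0.I4
cycle 13: idle
cycle 14: idle
cycle 15: W3.I2
cycle 16: W0.I5
cycle 17: W0.I6

Answer: 18 cycles, utilization 8/9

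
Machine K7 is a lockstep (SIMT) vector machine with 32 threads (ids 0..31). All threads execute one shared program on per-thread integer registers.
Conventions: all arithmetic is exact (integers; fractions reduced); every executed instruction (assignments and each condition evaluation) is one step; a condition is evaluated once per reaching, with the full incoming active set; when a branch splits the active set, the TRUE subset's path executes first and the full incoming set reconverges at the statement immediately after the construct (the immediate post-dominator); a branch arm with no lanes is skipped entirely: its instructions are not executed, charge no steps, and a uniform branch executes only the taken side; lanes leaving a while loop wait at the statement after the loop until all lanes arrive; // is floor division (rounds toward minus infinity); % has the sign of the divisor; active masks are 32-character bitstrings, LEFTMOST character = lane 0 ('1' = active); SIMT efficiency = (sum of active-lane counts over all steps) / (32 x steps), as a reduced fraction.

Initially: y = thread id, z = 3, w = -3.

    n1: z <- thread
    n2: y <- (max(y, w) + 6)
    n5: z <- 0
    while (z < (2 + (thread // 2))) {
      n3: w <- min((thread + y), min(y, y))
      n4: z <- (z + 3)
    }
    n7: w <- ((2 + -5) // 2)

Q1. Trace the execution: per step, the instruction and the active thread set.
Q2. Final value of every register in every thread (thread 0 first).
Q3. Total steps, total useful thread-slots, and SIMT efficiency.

step 0: z <- thread                  11111111111111111111111111111111
step 1: y <- (max(y, w) + 6)         11111111111111111111111111111111
step 2: z <- 0                       11111111111111111111111111111111
step 3: eval (z < (2 + (thread // 2))) 11111111111111111111111111111111
step 4: w <- min((thread + y), min(y, y)) 11111111111111111111111111111111
step 5: z <- (z + 3)                 11111111111111111111111111111111
step 6: eval (z < (2 + (thread // 2))) 11111111111111111111111111111111
step 7: w <- min((thread + y), min(y, y)) 00001111111111111111111111111111
step 8: z <- (z + 3)                 00001111111111111111111111111111
step 9: eval (z < (2 + (thread // 2))) 00001111111111111111111111111111
step 10: w <- min((thread + y), min(y, y)) 00000000001111111111111111111111
step 11: z <- (z + 3)                 00000000001111111111111111111111
step 12: eval (z < (2 + (thread // 2))) 00000000001111111111111111111111
step 13: w <- min((thread + y), min(y, y)) 00000000000000001111111111111111
step 14: z <- (z + 3)                 00000000000000001111111111111111
step 15: eval (z < (2 + (thread // 2))) 00000000000000001111111111111111
step 16: w <- min((thread + y), min(y, y)) 00000000000000000000001111111111
step 17: z <- (z + 3)                 00000000000000000000001111111111
step 18: eval (z < (2 + (thread // 2))) 00000000000000000000001111111111
step 19: w <- min((thread + y), min(y, y)) 00000000000000000000000000001111
step 20: z <- (z + 3)                 00000000000000000000000000001111
step 21: eval (z < (2 + (thread // 2))) 00000000000000000000000000001111
step 22: w <- ((2 + -5) // 2)         11111111111111111111111111111111

Answer: 23 steps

y: 6,7,8,9,10,11,12,13,14,15,16,17,18,19,20,21,22,23,24,25,26,27,28,29,30,31,32,33,34,35,36,37
z: 3,3,3,3,6,6,6,6,6,6,9,9,9,9,9,9,12,12,12,12,12,12,15,15,15,15,15,15,18,18,18,18
w: -2,-2,-2,-2,-2,-2,-2,-2,-2,-2,-2,-2,-2,-2,-2,-2,-2,-2,-2,-2,-2,-2,-2,-2,-2,-2,-2,-2,-2,-2,-2,-2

steps = 23; useful = 496; efficiency = 496/736 = 31/46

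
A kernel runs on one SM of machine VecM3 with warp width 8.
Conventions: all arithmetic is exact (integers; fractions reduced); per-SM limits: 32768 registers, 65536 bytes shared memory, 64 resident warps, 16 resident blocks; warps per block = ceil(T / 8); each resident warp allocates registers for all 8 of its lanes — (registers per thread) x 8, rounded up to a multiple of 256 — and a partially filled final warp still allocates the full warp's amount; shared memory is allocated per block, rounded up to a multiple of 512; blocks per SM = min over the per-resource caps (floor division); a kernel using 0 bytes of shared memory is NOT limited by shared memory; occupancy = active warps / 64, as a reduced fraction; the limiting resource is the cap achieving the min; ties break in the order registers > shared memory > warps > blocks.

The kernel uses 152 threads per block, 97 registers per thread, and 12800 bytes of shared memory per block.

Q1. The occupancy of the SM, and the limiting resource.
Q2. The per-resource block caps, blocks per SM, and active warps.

Answer: occupancy 19/64, limited by registers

registers: 1 block
shared memory: 5 blocks
warps: 3 blocks
blocks: 16 blocks

Answer: 1 block, 19 active warps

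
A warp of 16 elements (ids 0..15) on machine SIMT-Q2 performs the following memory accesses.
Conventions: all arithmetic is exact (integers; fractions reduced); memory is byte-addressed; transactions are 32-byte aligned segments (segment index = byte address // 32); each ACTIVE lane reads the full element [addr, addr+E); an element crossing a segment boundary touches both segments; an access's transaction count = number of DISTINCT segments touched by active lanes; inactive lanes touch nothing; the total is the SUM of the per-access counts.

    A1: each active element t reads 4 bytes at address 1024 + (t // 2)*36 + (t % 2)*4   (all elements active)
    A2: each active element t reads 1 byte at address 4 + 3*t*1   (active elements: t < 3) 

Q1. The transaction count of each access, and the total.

A1: 9 transactions
A2: 1 transaction

Answer: 9,1; total 10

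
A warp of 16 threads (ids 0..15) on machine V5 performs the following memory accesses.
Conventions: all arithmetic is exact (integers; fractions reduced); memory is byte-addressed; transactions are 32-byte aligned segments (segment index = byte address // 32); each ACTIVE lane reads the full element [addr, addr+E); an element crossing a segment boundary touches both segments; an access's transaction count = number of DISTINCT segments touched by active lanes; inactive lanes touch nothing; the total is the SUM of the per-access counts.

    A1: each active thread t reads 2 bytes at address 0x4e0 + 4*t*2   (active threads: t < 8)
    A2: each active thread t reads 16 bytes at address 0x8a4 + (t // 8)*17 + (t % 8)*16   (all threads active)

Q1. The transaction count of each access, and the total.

A1: 2 transactions
A2: 5 transactions

Answer: 2,5; total 7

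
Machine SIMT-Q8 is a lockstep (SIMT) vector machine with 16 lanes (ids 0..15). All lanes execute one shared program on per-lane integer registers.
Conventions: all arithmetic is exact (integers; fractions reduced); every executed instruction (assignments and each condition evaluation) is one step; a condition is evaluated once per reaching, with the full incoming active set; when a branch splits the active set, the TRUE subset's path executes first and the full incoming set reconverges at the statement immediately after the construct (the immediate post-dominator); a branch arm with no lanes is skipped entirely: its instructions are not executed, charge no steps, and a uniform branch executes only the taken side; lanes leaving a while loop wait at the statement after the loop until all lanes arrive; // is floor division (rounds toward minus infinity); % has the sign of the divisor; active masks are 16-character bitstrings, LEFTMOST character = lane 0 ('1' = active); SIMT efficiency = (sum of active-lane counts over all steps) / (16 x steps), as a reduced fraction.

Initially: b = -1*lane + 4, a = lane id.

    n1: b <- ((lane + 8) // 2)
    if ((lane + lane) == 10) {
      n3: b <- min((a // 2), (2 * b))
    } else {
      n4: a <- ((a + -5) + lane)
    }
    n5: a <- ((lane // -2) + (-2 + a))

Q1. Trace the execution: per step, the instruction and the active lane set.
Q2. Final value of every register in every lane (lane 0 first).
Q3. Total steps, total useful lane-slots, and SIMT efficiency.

step 0: b <- ((lane + 8) // 2)       1111111111111111
step 1: eval ((lane + lane) == 10)   1111111111111111
step 2: b <- min((a // 2), (2 * b))  0000010000000000
step 3: a <- ((a + -5) + lane)       1111101111111111
step 4: a <- ((lane // -2) + (-2 + a)) 1111111111111111

Answer: 5 steps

b: 4,4,5,5,6,2,7,7,8,8,9,9,10,10,11,11
a: -7,-6,-4,-3,-1,0,2,3,5,6,8,9,11,12,14,15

steps = 5; useful = 64; efficiency = 64/80 = 4/5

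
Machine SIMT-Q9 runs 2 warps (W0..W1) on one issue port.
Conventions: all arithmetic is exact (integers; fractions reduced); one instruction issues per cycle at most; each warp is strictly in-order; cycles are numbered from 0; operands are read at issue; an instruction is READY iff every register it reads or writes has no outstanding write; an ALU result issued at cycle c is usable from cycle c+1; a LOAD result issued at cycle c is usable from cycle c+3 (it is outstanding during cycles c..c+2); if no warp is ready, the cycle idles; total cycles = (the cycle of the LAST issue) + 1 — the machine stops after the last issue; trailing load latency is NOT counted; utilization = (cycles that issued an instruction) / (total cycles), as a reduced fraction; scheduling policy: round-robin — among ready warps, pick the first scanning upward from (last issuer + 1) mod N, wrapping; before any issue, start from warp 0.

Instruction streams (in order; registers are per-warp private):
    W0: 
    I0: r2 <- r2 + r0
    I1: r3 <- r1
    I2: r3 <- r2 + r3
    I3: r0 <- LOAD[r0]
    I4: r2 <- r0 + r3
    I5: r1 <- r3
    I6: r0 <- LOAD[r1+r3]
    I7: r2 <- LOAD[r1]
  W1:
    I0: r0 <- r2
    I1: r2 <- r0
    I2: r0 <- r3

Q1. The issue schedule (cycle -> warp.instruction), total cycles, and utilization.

cycle 0: W0.I0
cycle 1: W1.I0
cycle 2: W0.I1
cycle 3: W1.I1
cycle 4: W0.I2
cycle 5: W1.I2
cycle 6: W0.I3
cycle 7: idle
cycle 8: idle
cycle 9: W0.I4
cycle 10: W0.I5
cycle 11: W0.I6
cycle 12: W0.I7

Answer: 13 cycles, utilization 11/13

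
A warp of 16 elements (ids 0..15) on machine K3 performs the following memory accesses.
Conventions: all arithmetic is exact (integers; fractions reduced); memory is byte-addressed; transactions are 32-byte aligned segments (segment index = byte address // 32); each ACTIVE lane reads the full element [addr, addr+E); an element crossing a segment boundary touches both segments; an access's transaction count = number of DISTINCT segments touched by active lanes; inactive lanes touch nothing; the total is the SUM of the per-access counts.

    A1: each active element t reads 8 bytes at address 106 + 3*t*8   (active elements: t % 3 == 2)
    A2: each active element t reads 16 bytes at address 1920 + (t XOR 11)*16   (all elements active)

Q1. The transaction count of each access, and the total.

A1: 7 transactions
A2: 8 transactions

Answer: 7,8; total 15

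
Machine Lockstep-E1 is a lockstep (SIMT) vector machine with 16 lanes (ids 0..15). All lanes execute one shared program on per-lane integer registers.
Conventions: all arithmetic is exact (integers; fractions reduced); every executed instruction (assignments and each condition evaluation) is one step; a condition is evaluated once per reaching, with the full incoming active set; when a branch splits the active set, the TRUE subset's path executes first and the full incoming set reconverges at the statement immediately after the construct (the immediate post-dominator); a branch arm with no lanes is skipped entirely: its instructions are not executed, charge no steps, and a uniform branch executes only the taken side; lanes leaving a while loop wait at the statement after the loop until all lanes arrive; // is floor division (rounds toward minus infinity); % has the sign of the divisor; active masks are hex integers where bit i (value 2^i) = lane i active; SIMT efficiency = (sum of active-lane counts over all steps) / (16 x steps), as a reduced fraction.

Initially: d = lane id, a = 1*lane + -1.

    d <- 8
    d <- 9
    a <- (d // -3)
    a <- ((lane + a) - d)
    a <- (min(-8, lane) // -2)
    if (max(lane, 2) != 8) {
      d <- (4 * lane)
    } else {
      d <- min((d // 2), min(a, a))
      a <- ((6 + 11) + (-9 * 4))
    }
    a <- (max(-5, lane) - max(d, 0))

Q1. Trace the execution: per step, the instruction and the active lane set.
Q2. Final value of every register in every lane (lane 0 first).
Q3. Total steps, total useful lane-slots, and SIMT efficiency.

step 0: d <- 8                       0xffff
step 1: d <- 9                       0xffff
step 2: a <- (d // -3)               0xffff
step 3: a <- ((lane + a) - d)        0xffff
step 4: a <- (min(-8, lane) // -2)   0xffff
step 5: eval (max(lane, 2) != 8)     0xffff
step 6: d <- (4 * lane)              0xfeff
step 7: d <- min((d // 2), min(a, a)) 0x0100
step 8: a <- ((6 + 11) + (-9 * 4))   0x0100
step 9: a <- (max(-5, lane) - max(d, 0)) 0xffff

Answer: 10 steps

d: 0,4,8,12,16,20,24,28,4,36,40,44,48,52,56,60
a: 0,-3,-6,-9,-12,-15,-18,-21,4,-27,-30,-33,-36,-39,-42,-45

steps = 10; useful = 129; efficiency = 129/160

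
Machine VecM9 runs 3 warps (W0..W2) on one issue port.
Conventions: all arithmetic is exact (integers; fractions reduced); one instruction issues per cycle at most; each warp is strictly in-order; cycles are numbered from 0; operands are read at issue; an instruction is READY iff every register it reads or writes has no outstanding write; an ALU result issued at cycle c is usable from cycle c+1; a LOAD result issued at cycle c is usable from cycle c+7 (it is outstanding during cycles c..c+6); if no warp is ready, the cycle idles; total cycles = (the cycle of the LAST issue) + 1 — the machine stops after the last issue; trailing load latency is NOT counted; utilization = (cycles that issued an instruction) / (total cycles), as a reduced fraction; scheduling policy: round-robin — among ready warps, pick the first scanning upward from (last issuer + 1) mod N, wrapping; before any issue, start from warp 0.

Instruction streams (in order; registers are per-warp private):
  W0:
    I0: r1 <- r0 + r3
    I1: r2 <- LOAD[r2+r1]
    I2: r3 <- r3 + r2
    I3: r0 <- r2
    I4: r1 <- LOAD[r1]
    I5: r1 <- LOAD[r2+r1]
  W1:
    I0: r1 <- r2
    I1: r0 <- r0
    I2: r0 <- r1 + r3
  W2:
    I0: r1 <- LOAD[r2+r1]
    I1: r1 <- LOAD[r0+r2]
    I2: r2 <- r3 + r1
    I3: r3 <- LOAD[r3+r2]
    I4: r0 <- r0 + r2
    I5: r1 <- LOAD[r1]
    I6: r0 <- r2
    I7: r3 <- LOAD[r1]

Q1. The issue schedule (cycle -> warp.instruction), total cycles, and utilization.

cycle 0: W0.I0
cycle 1: W1.I0
cycle 2: W2.I0
cycle 3: W0.I1
cycle 4: W1.I1
cycle 5: W1.I2
cycle 6: idle
cycle 7: idle
cycle 8: idle
cycle 9: W2.I1
cycle 10: W0.I2
cycle 11: W0.I3
cycle 12: W0.I4
cycle 13: idle
cycle 14: idle
cycle 15: idle
cycle 16: W2.I2
cycle 17: W2.I3
cycle 18: W2.I4
cycle 19: W0.I5
cycle 20: W2.I5
cycle 21: W2.I6
cycle 22: idle
cycle 23: idle
cycle 24: idle
cycle 25: idle
cycle 26: idle
cycle 27: W2.I7

Answer: 28 cycles, utilization 17/28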